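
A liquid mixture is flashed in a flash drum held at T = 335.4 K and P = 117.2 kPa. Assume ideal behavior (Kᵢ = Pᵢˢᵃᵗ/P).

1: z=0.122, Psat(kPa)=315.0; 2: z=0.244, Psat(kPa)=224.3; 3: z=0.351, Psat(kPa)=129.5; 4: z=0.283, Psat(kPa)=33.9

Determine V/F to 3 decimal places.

Raoult's law: Kᵢ = Pᵢˢᵃᵗ/P = Pᵢˢᵃᵗ/117.2.
  K_1 = 315.0/117.2 = 2.68771, K_2 = 224.3/117.2 = 1.91382, K_3 = 129.5/117.2 = 1.10495, K_4 = 33.9/117.2 = 0.28925
Rachford–Rice: g(V/F) = Σ zᵢ(Kᵢ−1)/(1+V/F(Kᵢ−1)) = 0.
Feasibility: ΣzᵢKᵢ = 1.265, Σzᵢ/Kᵢ = 1.469 — both > 1, two phases present.
Iterate (Newton) starting at V/F = 0.54:
  V/F = 0.540: g = -0.0345, g' = -0.566 → V/F = 0.479
  V/F = 0.479: g = -0.0010, g' = -0.537 → V/F = 0.477
Converged at V/F = 0.477.

V/F = 0.477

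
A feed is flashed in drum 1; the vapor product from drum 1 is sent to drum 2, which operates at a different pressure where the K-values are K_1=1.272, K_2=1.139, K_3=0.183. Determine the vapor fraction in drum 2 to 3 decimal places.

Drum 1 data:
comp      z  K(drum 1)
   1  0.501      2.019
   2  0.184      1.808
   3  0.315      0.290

Drum 1:
Let ψ₁ = V/F and solve Σ zᵢ(Kᵢ−1)/(1+ψ₁(Kᵢ−1)) = 0.
g(0) = ΣzᵢKᵢ − 1 = 0.436 and g(1) = 1 − Σzᵢ/Kᵢ = -0.436, so a root lies in (0, 1).
Iterate (Newton) starting at ψ₁ = 0.5:
  ψ₁ = 0.500: g = 0.0974, g' = -0.671 → ψ₁ = 0.645
  ψ₁ = 0.645: g = -0.0069, g' = -0.782 → ψ₁ = 0.636
Converged at ψ₁ = 0.636.
Drum-1 compositions:
  1: x = 0.304, y = 0.614
  2: x = 0.122, y = 0.220
  3: x = 0.575, y = 0.167
Drum-2 feed = drum-1 vapor: z₂ = (0.6137, 0.2197, 0.1666).
Drum 2:
Material balance + equilibrium reduce to Σ zᵢ(Kᵢ−1)/(1+ψ₂(Kᵢ−1)) = 0.
Check two-phase: ΣzᵢKᵢ = 1.061 > 1 and Σzᵢ/Kᵢ = 1.586 > 1, so g(0) = 0.061 > 0 and g(1) = -0.586 < 0.
Iterate (Newton) starting at ψ₂ = 0.68:
  ψ₂ = 0.680: g = -0.1375, g' = -0.599 → ψ₂ = 0.450
  ψ₂ = 0.450: g = -0.0379, g' = -0.318 → ψ₂ = 0.331
  ψ₂ = 0.331: g = -0.0043, g' = -0.251 → ψ₂ = 0.314
Converged at ψ₂ = 0.314.
  1: x = 0.565, y = 0.719
  2: x = 0.211, y = 0.240
  3: x = 0.224, y = 0.041

V/F (drum 2) = 0.314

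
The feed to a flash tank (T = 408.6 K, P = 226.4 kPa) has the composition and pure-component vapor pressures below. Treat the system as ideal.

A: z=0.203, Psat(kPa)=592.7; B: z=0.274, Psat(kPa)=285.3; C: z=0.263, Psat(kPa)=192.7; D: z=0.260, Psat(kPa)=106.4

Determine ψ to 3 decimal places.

ψ = 0.547

Raoult's law: Kᵢ = Pᵢˢᵃᵗ/P = Pᵢˢᵃᵗ/226.4.
  K_A = 592.7/226.4 = 2.61793, K_B = 285.3/226.4 = 1.26016, K_C = 192.7/226.4 = 0.85115, K_D = 106.4/226.4 = 0.46996
Rachford–Rice: g(ψ) = Σ zᵢ(Kᵢ−1)/(1+ψ(Kᵢ−1)) = 0.
Feasibility: ΣzᵢKᵢ = 1.223, Σzᵢ/Kᵢ = 1.157 — both > 1, two phases present.
Newton iteration, ψ⁰ = 0.57:
  ψ = 0.570: g = -0.0073, g' = -0.315 → ψ = 0.547
Converged at ψ = 0.547.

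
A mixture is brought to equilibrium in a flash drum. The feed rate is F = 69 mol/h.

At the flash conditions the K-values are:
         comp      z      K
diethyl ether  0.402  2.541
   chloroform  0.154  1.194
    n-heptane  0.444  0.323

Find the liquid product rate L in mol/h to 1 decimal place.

Rachford–Rice: g(ψ) = Σ zᵢ(Kᵢ−1)/(1+ψ(Kᵢ−1)) = 0.
Check two-phase: ΣzᵢKᵢ = 1.349 > 1 and Σzᵢ/Kᵢ = 1.662 > 1, so g(0) = 0.349 > 0 and g(1) = -0.662 < 0.
Iterate (Newton) starting at ψ = 0.4:
  ψ = 0.400: g = -0.0012, g' = -0.753 → ψ = 0.398
Converged at ψ = 0.398.
Then V = ψ·F = 0.3983·69 = 27.5 mol/h and L = F − V = 41.5 mol/h.

L = 41.5 mol/h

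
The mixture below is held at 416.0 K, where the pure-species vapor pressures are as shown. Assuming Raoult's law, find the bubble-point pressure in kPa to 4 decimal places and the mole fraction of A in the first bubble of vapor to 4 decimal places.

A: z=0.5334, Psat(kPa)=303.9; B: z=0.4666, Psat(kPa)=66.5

At the bubble point ψ → 0, so ΣzᵢKᵢ = 1 with Kᵢ = Pᵢˢᵃᵗ/P ⇒ P = ΣzᵢPᵢˢᵃᵗ.
P = 0.5334·303.9 + 0.4666·66.5 = 193.1292 kPa
yᵢ = zᵢPᵢˢᵃᵗ/P ⇒ y_A = 0.5334·303.9/193.1292 = 0.8393

Pbub = 193.1292 kPa, y_A = 0.8393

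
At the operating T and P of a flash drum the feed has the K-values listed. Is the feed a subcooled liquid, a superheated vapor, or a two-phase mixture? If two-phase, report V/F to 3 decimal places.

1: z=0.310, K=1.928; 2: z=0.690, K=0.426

ΣzᵢKᵢ = 0.892; Σzᵢ/Kᵢ = 1.781.
Since ΣzᵢKᵢ < 1 the mixture is below its bubble point — single liquid phase.

subcooled liquid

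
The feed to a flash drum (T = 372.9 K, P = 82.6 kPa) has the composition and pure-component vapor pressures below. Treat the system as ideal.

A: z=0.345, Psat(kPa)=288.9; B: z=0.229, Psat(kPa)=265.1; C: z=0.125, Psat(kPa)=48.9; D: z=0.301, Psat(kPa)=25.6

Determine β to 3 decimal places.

Raoult's law: Kᵢ = Pᵢˢᵃᵗ/P = Pᵢˢᵃᵗ/82.6.
  K_A = 288.9/82.6 = 3.49758, K_B = 265.1/82.6 = 3.20944, K_C = 48.9/82.6 = 0.59201, K_D = 25.6/82.6 = 0.30993
Let β = V/F and solve Σ zᵢ(Kᵢ−1)/(1+β(Kᵢ−1)) = 0.
g(0) = ΣzᵢKᵢ − 1 = 1.109 and g(1) = 1 − Σzᵢ/Kᵢ = -0.352, so a root lies in (0, 1).
Newton iteration, β⁰ = 0.5:
  β = 0.500: g = 0.2424, g' = -1.045 → β = 0.732
  β = 0.732: g = 0.0056, g' = -1.060 → β = 0.737
Converged at β = 0.737.

β = 0.737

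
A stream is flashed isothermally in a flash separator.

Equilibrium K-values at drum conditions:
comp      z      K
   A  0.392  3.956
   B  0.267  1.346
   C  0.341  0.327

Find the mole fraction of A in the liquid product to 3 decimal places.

x_A = 0.125

Material balance + equilibrium reduce to Σ zᵢ(Kᵢ−1)/(1+V/F(Kᵢ−1)) = 0.
Check two-phase: ΣzᵢKᵢ = 2.022 > 1 and Σzᵢ/Kᵢ = 1.340 > 1, so g(0) = 1.022 > 0 and g(1) = -0.340 < 0.
Iterate (Newton) starting at V/F = 0.5:
  V/F = 0.500: g = 0.2005, g' = -0.932 → V/F = 0.715
  V/F = 0.715: g = 0.0037, g' = -0.948 → V/F = 0.719
Converged at V/F = 0.719.
Compositions from xᵢ = zᵢ/(1+V/F(Kᵢ−1)), yᵢ = Kᵢxᵢ:
  A: x = 0.125, y = 0.496
  B: x = 0.214, y = 0.288
  C: x = 0.661, y = 0.216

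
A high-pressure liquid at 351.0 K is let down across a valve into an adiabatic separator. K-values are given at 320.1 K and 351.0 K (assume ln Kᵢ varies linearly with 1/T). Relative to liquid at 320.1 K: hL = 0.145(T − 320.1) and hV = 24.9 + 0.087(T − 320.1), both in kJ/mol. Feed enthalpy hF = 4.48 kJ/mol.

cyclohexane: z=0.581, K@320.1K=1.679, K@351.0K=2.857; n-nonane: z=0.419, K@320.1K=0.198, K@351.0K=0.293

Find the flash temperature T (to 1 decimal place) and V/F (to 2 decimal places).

Adiabatic flash: solve Rachford–Rice at each trial T, then check hF = ψ·hV(T) + (1−ψ)·hL(T).
  T = 320.1 K: K = (1.679, 0.198), RR gives ψ = 0.107, H_out = 2.673 kJ/mol
  T = 351.0 K: K = (2.857, 0.293), RR gives ψ = 0.596, H_out = 18.256 kJ/mol
  T = 335.6 K: K = (2.219, 0.243), RR gives ψ = 0.424, H_out = 12.424 kJ/mol
  T = 327.9 K: K = (1.938, 0.220), RR gives ψ = 0.298, H_out = 8.427 kJ/mol
  T = 324.0 K: K = (1.806, 0.209), RR gives ψ = 0.214, H_out = 5.853 kJ/mol
  T = 322.1 K: K = (1.743, 0.204), RR gives ψ = 0.166, H_out = 4.396 kJ/mol
Linear interpolation between T = 322.1 (H_out = 4.396) and T = 324.0 (H_out = 5.853) on hF = 4.48 gives T ≈ 322.2 K, at which ψ = 0.17.

T = 322.2 K, V/F = 0.17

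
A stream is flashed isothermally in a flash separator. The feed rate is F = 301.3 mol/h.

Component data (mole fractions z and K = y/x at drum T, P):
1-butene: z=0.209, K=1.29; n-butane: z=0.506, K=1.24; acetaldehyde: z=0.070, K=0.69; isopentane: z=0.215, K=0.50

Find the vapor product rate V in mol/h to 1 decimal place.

Newton iteration, V/F⁰ = 0.68:
  V/F = 0.680: g = -0.0353, g' = -0.168 → V/F = 0.470
  V/F = 0.470: g = -0.0034, g' = -0.138 → V/F = 0.445
Converged at V/F = 0.445.
Then V = V/F·F = 0.4448·301.3 = 134.0 mol/h and L = F − V = 167.3 mol/h.

V = 134.0 mol/h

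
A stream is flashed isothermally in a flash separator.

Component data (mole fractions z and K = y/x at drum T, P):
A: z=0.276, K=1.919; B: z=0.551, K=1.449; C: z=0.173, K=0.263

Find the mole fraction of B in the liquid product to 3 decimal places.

x_B = 0.402

Rachford–Rice: g(V/F) = Σ zᵢ(Kᵢ−1)/(1+V/F(Kᵢ−1)) = 0.
Check two-phase: ΣzᵢKᵢ = 1.374 > 1 and Σzᵢ/Kᵢ = 1.182 > 1, so g(0) = 0.374 > 0 and g(1) = -0.182 < 0.
Newton–Raphson from V/F = 0.5:
  V/F = 0.500: g = 0.1739, g' = -0.419 → V/F = 0.915
  V/F = 0.915: g = -0.0784, g' = -1.011 → V/F = 0.837
  V/F = 0.837: g = -0.0099, g' = -0.774 → V/F = 0.825
  V/F = 0.825: g = -0.0002, g' = -0.745 → V/F = 0.824
Converged at V/F = 0.824.
Compositions from xᵢ = zᵢ/(1+V/F(Kᵢ−1)), yᵢ = Kᵢxᵢ:
  A: x = 0.157, y = 0.301
  B: x = 0.402, y = 0.583
  C: x = 0.441, y = 0.116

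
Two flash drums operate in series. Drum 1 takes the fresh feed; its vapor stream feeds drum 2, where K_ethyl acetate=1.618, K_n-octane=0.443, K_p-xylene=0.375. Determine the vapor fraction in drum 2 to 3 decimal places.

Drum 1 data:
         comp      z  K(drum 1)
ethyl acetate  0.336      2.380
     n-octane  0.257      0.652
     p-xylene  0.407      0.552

Drum 1:
Newton iteration, ψ₁⁰ = 0.5:
  ψ₁ = 0.500: g = -0.0689, g' = -0.405 → ψ₁ = 0.330
  ψ₁ = 0.330: g = 0.0036, g' = -0.454 → ψ₁ = 0.338
Converged at ψ₁ = 0.338.
Drum-1 compositions:
  ethyl acetate: x = 0.229, y = 0.545
  n-octane: x = 0.291, y = 0.190
  p-xylene: x = 0.480, y = 0.265
Drum-2 feed = drum-1 vapor: z₂ = (0.5454, 0.1899, 0.2647).
Drum 2:
Newton–Raphson from ψ₂ = 0.5:
  ψ₂ = 0.500: g = -0.1298, g' = -0.454 → ψ₂ = 0.214
  ψ₂ = 0.214: g = -0.0134, g' = -0.376 → ψ₂ = 0.178
Converged at ψ₂ = 0.178.
  ethyl acetate: x = 0.491, y = 0.795
  n-octane: x = 0.211, y = 0.093
  p-xylene: x = 0.298, y = 0.112

V/F (drum 2) = 0.178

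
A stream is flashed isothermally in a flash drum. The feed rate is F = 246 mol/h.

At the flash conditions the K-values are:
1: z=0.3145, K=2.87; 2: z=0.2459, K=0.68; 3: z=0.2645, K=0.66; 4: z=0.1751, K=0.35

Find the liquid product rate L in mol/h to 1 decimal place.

L = 152.6 mol/h

Material balance + equilibrium reduce to Σ zᵢ(Kᵢ−1)/(1+β(Kᵢ−1)) = 0.
g(0) = ΣzᵢKᵢ − 1 = 0.3057 and g(1) = 1 − Σzᵢ/Kᵢ = -0.3722, so a root lies in (0, 1).
Newton–Raphson from β = 0.44:
  β = 0.4400: g = -0.03409, g' = -0.5525 → β = 0.3783
  β = 0.3783: g = 0.00079, g' = -0.5802 → β = 0.3797
Converged at β = 0.3797.
Then V = β·F = 0.3797·246 = 93.4 mol/h and L = F − V = 152.6 mol/h.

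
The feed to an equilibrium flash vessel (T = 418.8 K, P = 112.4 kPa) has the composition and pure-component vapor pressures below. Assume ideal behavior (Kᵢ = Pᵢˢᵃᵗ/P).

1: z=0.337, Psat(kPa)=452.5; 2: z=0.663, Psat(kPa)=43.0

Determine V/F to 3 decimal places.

V/F = 0.327

Raoult's law: Kᵢ = Pᵢˢᵃᵗ/P = Pᵢˢᵃᵗ/112.4.
  K_1 = 452.5/112.4 = 4.02580, K_2 = 43.0/112.4 = 0.38256
Rachford–Rice: g(V/F) = Σ zᵢ(Kᵢ−1)/(1+V/F(Kᵢ−1)) = 0.
Feasibility: ΣzᵢKᵢ = 1.610, Σzᵢ/Kᵢ = 1.817 — both > 1, two phases present.
Newton–Raphson from V/F = 0.5:
  V/F = 0.500: g = -0.1864, g' = -1.018 → V/F = 0.317
  V/F = 0.317: g = 0.0117, g' = -1.195 → V/F = 0.327
Converged at V/F = 0.327.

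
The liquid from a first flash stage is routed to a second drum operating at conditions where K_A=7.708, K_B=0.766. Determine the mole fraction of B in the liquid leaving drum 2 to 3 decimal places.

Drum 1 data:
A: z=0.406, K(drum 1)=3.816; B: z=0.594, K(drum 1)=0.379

x_B (drum 2) = 0.966

Drum 1:
Let ψ₁ = V/F and solve Σ zᵢ(Kᵢ−1)/(1+ψ₁(Kᵢ−1)) = 0.
g(0) = ΣzᵢKᵢ − 1 = 0.774 and g(1) = 1 − Σzᵢ/Kᵢ = -0.674, so a root lies in (0, 1).
Binary case is linear: z₁(K₁−1)(1+ψ₁(K₂−1)) + z₂(K₂−1)(1+ψ₁(K₁−1)) = 0
⇒ ψ₁ = [z₁(K₁−1)+z₂(K₂−1)] / [−(K₁−1)(K₂−1)] = 0.7744/1.7487 = 0.443
Drum-1 compositions:
  A: x = 0.181, y = 0.689
  B: x = 0.819, y = 0.311
Drum-2 feed = drum-1 liquid: z₂ = (0.1807, 0.8193).
Drum 2:
Material balance + equilibrium reduce to Σ zᵢ(Kᵢ−1)/(1+ψ₂(Kᵢ−1)) = 0.
Feasibility: ΣzᵢKᵢ = 2.020, Σzᵢ/Kᵢ = 1.093 — both > 1, two phases present.
Newton–Raphson from ψ₂ = 0.66:
  ψ₂ = 0.660: g = -0.0034, g' = -0.339 → ψ₂ = 0.650
Converged at ψ₂ = 0.650.
  A: x = 0.034, y = 0.260
  B: x = 0.966, y = 0.740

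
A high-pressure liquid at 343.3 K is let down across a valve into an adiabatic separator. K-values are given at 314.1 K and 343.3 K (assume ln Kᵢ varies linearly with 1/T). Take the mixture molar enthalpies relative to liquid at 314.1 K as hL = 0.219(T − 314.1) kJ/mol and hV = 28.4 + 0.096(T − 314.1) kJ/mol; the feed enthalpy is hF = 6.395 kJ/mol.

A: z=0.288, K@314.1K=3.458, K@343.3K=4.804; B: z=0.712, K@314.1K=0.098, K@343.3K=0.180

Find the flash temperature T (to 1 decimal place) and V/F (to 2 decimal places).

Adiabatic flash: solve Rachford–Rice at each trial T, then check hF = ψ·hV(T) + (1−ψ)·hL(T).
  T = 314.1 K: K = (3.458, 0.098), RR gives ψ = 0.030, H_out = 0.841 kJ/mol
  T = 343.3 K: K = (4.804, 0.180), RR gives ψ = 0.164, H_out = 10.465 kJ/mol
  T = 328.7 K: K = (4.106, 0.135), RR gives ψ = 0.104, H_out = 5.952 kJ/mol
  T = 336.0 K: K = (4.449, 0.156), RR gives ψ = 0.135, H_out = 8.262 kJ/mol
  T = 332.4 K: K = (4.278, 0.145), RR gives ψ = 0.120, H_out = 7.139 kJ/mol
  T = 330.5 K: K = (4.189, 0.140), RR gives ψ = 0.112, H_out = 6.534 kJ/mol
Linear interpolation between T = 328.7 (H_out = 5.952) and T = 330.5 (H_out = 6.534) on hF = 6.395 gives T ≈ 330.1 K, at which ψ = 0.11.

T = 330.1 K, V/F = 0.11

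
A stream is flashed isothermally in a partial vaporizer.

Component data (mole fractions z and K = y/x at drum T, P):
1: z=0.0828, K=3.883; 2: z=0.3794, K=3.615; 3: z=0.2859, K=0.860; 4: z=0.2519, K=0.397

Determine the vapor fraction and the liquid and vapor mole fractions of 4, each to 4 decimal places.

Rachford–Rice: g(ψ) = Σ zᵢ(Kᵢ−1)/(1+ψ(Kᵢ−1)) = 0.
Feasibility: ΣzᵢKᵢ = 2.0389, Σzᵢ/Kᵢ = 1.0932 — both > 1, two phases present.
Newton iteration, ψ⁰ = 0.5:
  ψ = 0.5000: g = 0.26723, g' = -0.7969 → ψ = 0.8353
  ψ = 0.8353: g = 0.03021, g' = -0.6941 → ψ = 0.8789
  ψ = 0.8789: g = -0.00043, g' = -0.7154 → ψ = 0.8783
Converged at ψ = 0.8783.
Compositions from xᵢ = zᵢ/(1+ψ(Kᵢ−1)), yᵢ = Kᵢxᵢ:
  1: x = 0.0234, y = 0.0910
  2: x = 0.1151, y = 0.4160
  3: x = 0.3260, y = 0.2803
  4: x = 0.5355, y = 0.2126

ψ = 0.8783, x_4 = 0.5355, y_4 = 0.2126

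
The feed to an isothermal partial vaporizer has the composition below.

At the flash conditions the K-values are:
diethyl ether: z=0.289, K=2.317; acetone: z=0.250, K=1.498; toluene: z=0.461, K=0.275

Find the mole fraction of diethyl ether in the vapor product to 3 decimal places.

Newton–Raphson from ψ = 0.5:
  ψ = 0.500: g = -0.1951, g' = -0.818 → ψ = 0.262
  ψ = 0.262: g = -0.0192, g' = -0.695 → ψ = 0.234
Converged at ψ = 0.234.
Compositions from xᵢ = zᵢ/(1+ψ(Kᵢ−1)), yᵢ = Kᵢxᵢ:
  diethyl ether: x = 0.221, y = 0.512
  acetone: x = 0.224, y = 0.335
  toluene: x = 0.555, y = 0.153

y_diethyl ether = 0.512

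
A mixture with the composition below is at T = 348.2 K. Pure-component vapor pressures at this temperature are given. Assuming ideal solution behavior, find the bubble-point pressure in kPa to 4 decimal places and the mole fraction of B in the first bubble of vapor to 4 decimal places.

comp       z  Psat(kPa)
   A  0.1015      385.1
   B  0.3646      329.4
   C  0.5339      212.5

At the bubble point ψ → 0, so ΣzᵢKᵢ = 1 with Kᵢ = Pᵢˢᵃᵗ/P ⇒ P = ΣzᵢPᵢˢᵃᵗ.
P = 0.1015·385.1 + 0.3646·329.4 + 0.5339·212.5 = 272.6406 kPa
yᵢ = zᵢPᵢˢᵃᵗ/P ⇒ y_B = 0.3646·329.4/272.6406 = 0.4405

Pbub = 272.6406 kPa, y_B = 0.4405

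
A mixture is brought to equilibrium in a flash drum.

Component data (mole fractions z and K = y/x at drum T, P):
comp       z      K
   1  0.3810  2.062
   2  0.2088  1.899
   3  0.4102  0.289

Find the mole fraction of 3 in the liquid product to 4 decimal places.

Material balance + equilibrium reduce to Σ zᵢ(Kᵢ−1)/(1+ψ(Kᵢ−1)) = 0.
g(0) = ΣzᵢKᵢ − 1 = 0.3007 and g(1) = 1 − Σzᵢ/Kᵢ = -0.7141, so a root lies in (0, 1).
Iterate (Newton) starting at ψ = 0.5:
  ψ = 0.5000: g = -0.05874, g' = -0.7629 → ψ = 0.4230
  ψ = 0.4230: g = -0.00190, g' = -0.7173 → ψ = 0.4204
Converged at ψ = 0.4203.
Compositions from xᵢ = zᵢ/(1+ψ(Kᵢ−1)), yᵢ = Kᵢxᵢ:
  1: x = 0.2634, y = 0.5432
  2: x = 0.1515, y = 0.2878
  3: x = 0.5851, y = 0.1691

x_3 = 0.5851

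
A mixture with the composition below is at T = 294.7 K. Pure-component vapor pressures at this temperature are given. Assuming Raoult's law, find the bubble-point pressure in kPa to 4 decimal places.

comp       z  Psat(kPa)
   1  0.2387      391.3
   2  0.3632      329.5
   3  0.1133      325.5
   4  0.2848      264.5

Pbub = 325.2865 kPa

At the bubble point ψ → 0, so ΣzᵢKᵢ = 1 with Kᵢ = Pᵢˢᵃᵗ/P ⇒ P = ΣzᵢPᵢˢᵃᵗ.
P = 0.2387·391.3 + 0.3632·329.5 + 0.1133·325.5 + 0.2848·264.5 = 325.2865 kPa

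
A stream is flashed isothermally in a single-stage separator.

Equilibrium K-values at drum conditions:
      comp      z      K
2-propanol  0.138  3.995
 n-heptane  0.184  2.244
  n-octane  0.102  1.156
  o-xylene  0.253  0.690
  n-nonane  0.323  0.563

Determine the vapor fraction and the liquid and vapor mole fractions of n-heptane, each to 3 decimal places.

Material balance + equilibrium reduce to Σ zᵢ(Kᵢ−1)/(1+ψ(Kᵢ−1)) = 0.
Check two-phase: ΣzᵢKᵢ = 1.439 > 1 and Σzᵢ/Kᵢ = 1.145 > 1, so g(0) = 0.439 > 0 and g(1) = -0.145 < 0.
Newton iteration, ψ⁰ = 0.49:
  ψ = 0.490: g = 0.0524, g' = -0.449 → ψ = 0.607
  ψ = 0.607: g = 0.0030, g' = -0.402 → ψ = 0.614
Converged at ψ = 0.614.
Compositions from xᵢ = zᵢ/(1+ψ(Kᵢ−1)), yᵢ = Kᵢxᵢ:
  2-propanol: x = 0.049, y = 0.194
  n-heptane: x = 0.104, y = 0.234
  n-octane: x = 0.093, y = 0.108
  o-xylene: x = 0.313, y = 0.216
  n-nonane: x = 0.442, y = 0.249

ψ = 0.614, x_n-heptane = 0.104, y_n-heptane = 0.234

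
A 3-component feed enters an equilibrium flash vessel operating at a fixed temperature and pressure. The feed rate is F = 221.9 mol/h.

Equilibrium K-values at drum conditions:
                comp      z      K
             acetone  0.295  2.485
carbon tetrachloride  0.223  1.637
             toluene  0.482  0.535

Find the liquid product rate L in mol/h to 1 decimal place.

Newton iteration, ψ⁰ = 0.5:
  ψ = 0.500: g = 0.0671, g' = -0.443 → ψ = 0.651
  ψ = 0.651: g = 0.0015, g' = -0.428 → ψ = 0.655
Converged at ψ = 0.655.
Then V = ψ·F = 0.6550·221.9 = 145.3 mol/h and L = F − V = 76.6 mol/h.

L = 76.6 mol/h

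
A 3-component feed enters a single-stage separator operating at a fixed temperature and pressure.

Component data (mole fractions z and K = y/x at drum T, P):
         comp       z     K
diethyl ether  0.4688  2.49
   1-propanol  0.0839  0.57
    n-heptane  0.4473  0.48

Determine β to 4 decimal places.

Iterate (Newton) starting at β = 0.65:
  β = 0.6500: g = -0.04658, g' = -0.5745 → β = 0.5689
Converged at β = 0.5689.

β = 0.5689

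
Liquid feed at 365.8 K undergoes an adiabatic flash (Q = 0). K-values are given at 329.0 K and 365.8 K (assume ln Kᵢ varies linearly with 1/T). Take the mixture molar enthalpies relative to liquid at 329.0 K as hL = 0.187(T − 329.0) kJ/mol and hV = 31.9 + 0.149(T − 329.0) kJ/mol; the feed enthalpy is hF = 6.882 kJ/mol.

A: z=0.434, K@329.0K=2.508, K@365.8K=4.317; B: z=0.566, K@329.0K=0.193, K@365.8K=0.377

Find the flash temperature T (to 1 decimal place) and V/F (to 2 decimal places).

Adiabatic flash: solve Rachford–Rice at each trial T, then check hF = ψ·hV(T) + (1−ψ)·hL(T).
  T = 329.0 K: K = (2.508, 0.193), RR gives ψ = 0.162, H_out = 5.183 kJ/mol
  T = 365.8 K: K = (4.317, 0.377), RR gives ψ = 0.526, H_out = 22.925 kJ/mol
  T = 347.4 K: K = (3.338, 0.275), RR gives ψ = 0.356, H_out = 14.554 kJ/mol
  T = 338.2 K: K = (2.905, 0.231), RR gives ψ = 0.267, H_out = 10.158 kJ/mol
  T = 333.6 K: K = (2.702, 0.212), RR gives ψ = 0.218, H_out = 7.772 kJ/mol
  T = 331.3 K: K = (2.604, 0.202), RR gives ψ = 0.191, H_out = 6.507 kJ/mol
Linear interpolation between T = 331.3 (H_out = 6.507) and T = 333.6 (H_out = 7.772) on hF = 6.882 gives T ≈ 332.0 K, at which ψ = 0.20.

T = 332.0 K, V/F = 0.20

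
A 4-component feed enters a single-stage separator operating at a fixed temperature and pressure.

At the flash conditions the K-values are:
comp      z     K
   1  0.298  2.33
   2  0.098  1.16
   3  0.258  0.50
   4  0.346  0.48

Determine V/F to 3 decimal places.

V/F = 0.170

Iterate (Newton) starting at V/F = 0.46:
  V/F = 0.460: g = -0.1435, g' = -0.476 → V/F = 0.158
  V/F = 0.158: g = 0.0066, g' = -0.549 → V/F = 0.170
Converged at V/F = 0.170.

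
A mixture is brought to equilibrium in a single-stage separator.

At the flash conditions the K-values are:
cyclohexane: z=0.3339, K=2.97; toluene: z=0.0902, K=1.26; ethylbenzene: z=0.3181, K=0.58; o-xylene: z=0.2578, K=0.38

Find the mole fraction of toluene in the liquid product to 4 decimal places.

Material balance + equilibrium reduce to Σ zᵢ(Kᵢ−1)/(1+β(Kᵢ−1)) = 0.
g(0) = ΣzᵢKᵢ − 1 = 0.3878 and g(1) = 1 − Σzᵢ/Kᵢ = -0.4109, so a root lies in (0, 1).
Newton–Raphson from β = 0.5:
  β = 0.5000: g = -0.04863, g' = -0.6317 → β = 0.4230
  β = 0.4230: g = 0.00079, g' = -0.6555 → β = 0.4242
Converged at β = 0.4242.
Compositions from xᵢ = zᵢ/(1+β(Kᵢ−1)), yᵢ = Kᵢxᵢ:
  cyclohexane: x = 0.1819, y = 0.5402
  toluene: x = 0.0812, y = 0.1024
  ethylbenzene: x = 0.3871, y = 0.2245
  o-xylene: x = 0.3498, y = 0.1329

x_toluene = 0.0812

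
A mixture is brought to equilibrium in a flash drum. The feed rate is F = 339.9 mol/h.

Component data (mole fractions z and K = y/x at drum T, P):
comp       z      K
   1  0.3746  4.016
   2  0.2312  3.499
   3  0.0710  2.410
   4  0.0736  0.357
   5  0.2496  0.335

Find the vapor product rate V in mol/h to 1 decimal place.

V = 306.0 mol/h

Rachford–Rice: g(V/F) = Σ zᵢ(Kᵢ−1)/(1+V/F(Kᵢ−1)) = 0.
g(0) = ΣzᵢKᵢ − 1 = 1.5944 and g(1) = 1 − Σzᵢ/Kᵢ = -0.1401, so a root lies in (0, 1).
Iterate (Newton) starting at V/F = 0.5:
  V/F = 0.5000: g = 0.44762, g' = -1.1894 → V/F = 0.8763
  V/F = 0.8763: g = 0.02980, g' = -1.2206 → V/F = 0.9007
  V/F = 0.9007: g = -0.00057, g' = -1.2689 → V/F = 0.9003
Converged at V/F = 0.9003.
Then V = V/F·F = 0.9003·339.9 = 306.0 mol/h and L = F − V = 33.9 mol/h.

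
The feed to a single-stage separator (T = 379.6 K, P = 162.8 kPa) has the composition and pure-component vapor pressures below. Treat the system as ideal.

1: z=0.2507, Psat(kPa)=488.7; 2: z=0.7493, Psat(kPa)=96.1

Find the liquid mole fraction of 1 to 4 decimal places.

Raoult's law: Kᵢ = Pᵢˢᵃᵗ/P = Pᵢˢᵃᵗ/162.8.
  K_1 = 488.7/162.8 = 3.001843, K_2 = 96.1/162.8 = 0.590295
Newton iteration, ψ⁰ = 0.49:
  ψ = 0.4900: g = -0.13075, g' = -0.4529 → ψ = 0.2013
  ψ = 0.2013: g = 0.02312, g' = -0.6598 → ψ = 0.2364
  ψ = 0.2364: g = 0.00077, g' = -0.6171 → ψ = 0.2376
Converged at ψ = 0.2376.
Compositions from xᵢ = zᵢ/(1+ψ(Kᵢ−1)), yᵢ = Kᵢxᵢ:
  1: x = 0.1699, y = 0.5100
  2: x = 0.8301, y = 0.4900

x_1 = 0.1699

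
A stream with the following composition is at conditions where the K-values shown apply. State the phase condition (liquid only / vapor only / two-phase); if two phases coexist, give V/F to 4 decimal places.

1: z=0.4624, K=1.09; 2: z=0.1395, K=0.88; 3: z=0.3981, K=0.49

ΣzᵢKᵢ = 0.8218; Σzᵢ/Kᵢ = 1.3952.
Since ΣzᵢKᵢ < 1 the mixture is below its bubble point — single liquid phase.

liquid only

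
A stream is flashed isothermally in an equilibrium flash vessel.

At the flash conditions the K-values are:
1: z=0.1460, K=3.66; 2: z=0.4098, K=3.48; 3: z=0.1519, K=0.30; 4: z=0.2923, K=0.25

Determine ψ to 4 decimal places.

Material balance + equilibrium reduce to Σ zᵢ(Kᵢ−1)/(1+ψ(Kᵢ−1)) = 0.
g(0) = ΣzᵢKᵢ − 1 = 1.0791 and g(1) = 1 − Σzᵢ/Kᵢ = -0.8332, so a root lies in (0, 1).
Iterate (Newton) starting at ψ = 0.5:
  ψ = 0.5000: g = 0.10604, g' = -1.2897 → ψ = 0.5822
  ψ = 0.5822: g = -0.00041, g' = -1.3112 → ψ = 0.5819
Converged at ψ = 0.5819.

ψ = 0.5819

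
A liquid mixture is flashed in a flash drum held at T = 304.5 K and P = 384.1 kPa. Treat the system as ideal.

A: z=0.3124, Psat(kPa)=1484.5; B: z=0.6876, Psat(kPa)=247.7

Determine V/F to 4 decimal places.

V/F = 0.6397

Raoult's law: Kᵢ = Pᵢˢᵃᵗ/P = Pᵢˢᵃᵗ/384.1.
  K_A = 1484.5/384.1 = 3.864879, K_B = 247.7/384.1 = 0.644884
Newton–Raphson from V/F = 0.5:
  V/F = 0.5000: g = 0.07105, g' = -0.5615 → V/F = 0.6265
  V/F = 0.6265: g = 0.00617, g' = -0.4717 → V/F = 0.6396
  V/F = 0.6396: g = 0.00005, g' = -0.4648 → V/F = 0.6397
Converged at V/F = 0.6397.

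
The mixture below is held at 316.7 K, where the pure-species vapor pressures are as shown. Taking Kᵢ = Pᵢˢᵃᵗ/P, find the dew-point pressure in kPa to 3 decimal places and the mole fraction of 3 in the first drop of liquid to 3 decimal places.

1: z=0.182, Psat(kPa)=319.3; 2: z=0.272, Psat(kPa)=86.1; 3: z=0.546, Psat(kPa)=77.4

Pdew = 92.735 kPa, x_3 = 0.654

At the dew point ψ → 1, so Σzᵢ/Kᵢ = 1 with Kᵢ = Pᵢˢᵃᵗ/P ⇒ 1/P = Σzᵢ/Pᵢˢᵃᵗ.
1/P = 0.182/319.3 + 0.272/86.1 + 0.546/77.4 = 0.010783 ⇒ P = 92.735 kPa
xᵢ = zᵢP/Pᵢˢᵃᵗ ⇒ x_3 = 0.546·92.735/77.4 = 0.654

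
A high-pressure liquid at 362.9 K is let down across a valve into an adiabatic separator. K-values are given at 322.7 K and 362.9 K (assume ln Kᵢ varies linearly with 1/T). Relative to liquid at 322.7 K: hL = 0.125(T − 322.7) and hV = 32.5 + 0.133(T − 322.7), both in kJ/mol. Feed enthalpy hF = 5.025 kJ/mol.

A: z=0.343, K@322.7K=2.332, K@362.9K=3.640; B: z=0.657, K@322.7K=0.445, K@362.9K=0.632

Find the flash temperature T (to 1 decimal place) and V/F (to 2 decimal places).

Adiabatic flash: solve Rachford–Rice at each trial T, then check hF = ψ·hV(T) + (1−ψ)·hL(T).
  T = 322.7 K: K = (2.332, 0.445), RR gives ψ = 0.125, H_out = 4.055 kJ/mol
  T = 362.9 K: K = (3.640, 0.632), RR gives ψ = 0.683, H_out = 27.449 kJ/mol
  T = 342.8 K: K = (2.952, 0.536), RR gives ψ = 0.402, H_out = 15.652 kJ/mol
  T = 332.8 K: K = (2.635, 0.490), RR gives ψ = 0.270, H_out = 10.074 kJ/mol
  T = 327.8 K: K = (2.482, 0.467), RR gives ψ = 0.201, H_out = 7.176 kJ/mol
  T = 325.2 K: K = (2.405, 0.456), RR gives ψ = 0.163, H_out = 5.611 kJ/mol
  T = 323.9 K: K = (2.367, 0.450), RR gives ψ = 0.143, H_out = 4.809 kJ/mol
  T = 324.5 K: K = (2.385, 0.453), RR gives ψ = 0.152, H_out = 5.181 kJ/mol
Linear interpolation between T = 323.9 (H_out = 4.809) and T = 324.5 (H_out = 5.181) on hF = 5.025 gives T ≈ 324.2 K, at which ψ = 0.15.

T = 324.2 K, V/F = 0.15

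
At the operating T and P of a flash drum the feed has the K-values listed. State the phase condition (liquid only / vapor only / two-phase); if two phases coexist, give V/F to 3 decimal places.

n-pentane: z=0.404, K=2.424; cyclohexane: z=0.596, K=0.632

two-phase, V/F = 0.679

ΣzᵢKᵢ = 1.356; Σzᵢ/Kᵢ = 1.110.
Both exceed 1, so a two-phase solution exists.
Material balance + equilibrium reduce to Σ zᵢ(Kᵢ−1)/(1+ψ(Kᵢ−1)) = 0.
Binary case is linear: z₁(K₁−1)(1+ψ(K₂−1)) + z₂(K₂−1)(1+ψ(K₁−1)) = 0
⇒ ψ = [z₁(K₁−1)+z₂(K₂−1)] / [−(K₁−1)(K₂−1)] = 0.3560/0.5240 = 0.679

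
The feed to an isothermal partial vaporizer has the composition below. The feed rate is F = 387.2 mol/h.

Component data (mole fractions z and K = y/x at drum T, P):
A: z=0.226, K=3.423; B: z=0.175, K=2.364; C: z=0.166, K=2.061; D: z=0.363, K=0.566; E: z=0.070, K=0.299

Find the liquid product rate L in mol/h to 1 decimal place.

Rachford–Rice: g(β) = Σ zᵢ(Kᵢ−1)/(1+β(Kᵢ−1)) = 0.
g(0) = ΣzᵢKᵢ − 1 = 0.756 and g(1) = 1 − Σzᵢ/Kᵢ = -0.096, so a root lies in (0, 1).
Newton iteration, β⁰ = 0.51:
  β = 0.510: g = 0.2213, g' = -0.653 → β = 0.849
  β = 0.849: g = 0.0120, g' = -0.645 → β = 0.867
Converged at β = 0.867.
Then V = β·F = 0.8670·387.2 = 335.7 mol/h and L = F − V = 51.5 mol/h.

L = 51.5 mol/h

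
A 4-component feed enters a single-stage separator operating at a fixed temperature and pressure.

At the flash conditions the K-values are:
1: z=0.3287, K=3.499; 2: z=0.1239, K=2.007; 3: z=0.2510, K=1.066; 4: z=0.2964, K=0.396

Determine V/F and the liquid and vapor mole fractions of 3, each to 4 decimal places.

V/F = 0.8182, x_3 = 0.2381, y_3 = 0.2539

Material balance + equilibrium reduce to Σ zᵢ(Kᵢ−1)/(1+V/F(Kᵢ−1)) = 0.
Check two-phase: ΣzᵢKᵢ = 1.7837 > 1 and Σzᵢ/Kᵢ = 1.1396 > 1, so g(0) = 0.7837 > 0 and g(1) = -0.1396 < 0.
Newton–Raphson from V/F = 0.5:
  V/F = 0.5000: g = 0.20769, g' = -0.6842 → V/F = 0.8036
  V/F = 0.8036: g = 0.00991, g' = -0.6745 → V/F = 0.8182
Converged at V/F = 0.8182.
Compositions from xᵢ = zᵢ/(1+V/F(Kᵢ−1)), yᵢ = Kᵢxᵢ:
  1: x = 0.1080, y = 0.3778
  2: x = 0.0679, y = 0.1363
  3: x = 0.2381, y = 0.2539
  4: x = 0.5860, y = 0.2320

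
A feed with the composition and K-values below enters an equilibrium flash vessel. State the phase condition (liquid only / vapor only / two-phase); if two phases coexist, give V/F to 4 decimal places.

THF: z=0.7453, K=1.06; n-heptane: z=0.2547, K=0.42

ΣzᵢKᵢ = 0.8970; Σzᵢ/Kᵢ = 1.3095.
Since ΣzᵢKᵢ < 1 the mixture is below its bubble point — single liquid phase.

liquid only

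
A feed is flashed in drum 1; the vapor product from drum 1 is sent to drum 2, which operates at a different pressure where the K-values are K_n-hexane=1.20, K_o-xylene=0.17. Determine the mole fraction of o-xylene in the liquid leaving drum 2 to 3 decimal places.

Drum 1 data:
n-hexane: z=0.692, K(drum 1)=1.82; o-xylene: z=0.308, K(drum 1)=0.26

Drum 1:
Material balance + equilibrium reduce to Σ zᵢ(Kᵢ−1)/(1+ψ₁(Kᵢ−1)) = 0.
Check two-phase: ΣzᵢKᵢ = 1.340 > 1 and Σzᵢ/Kᵢ = 1.565 > 1, so g(0) = 0.340 > 0 and g(1) = -0.565 < 0.
Binary case is linear: z₁(K₁−1)(1+ψ₁(K₂−1)) + z₂(K₂−1)(1+ψ₁(K₁−1)) = 0
⇒ ψ₁ = [z₁(K₁−1)+z₂(K₂−1)] / [−(K₁−1)(K₂−1)] = 0.3395/0.6068 = 0.560
Drum-1 compositions:
  n-hexane: x = 0.474, y = 0.863
  o-xylene: x = 0.526, y = 0.137
Drum-2 feed = drum-1 vapor: z₂ = (0.8633, 0.1367).
Drum 2:
Binary case is linear: z₁(K₁−1)(1+ψ₂(K₂−1)) + z₂(K₂−1)(1+ψ₂(K₁−1)) = 0
⇒ ψ₂ = [z₁(K₁−1)+z₂(K₂−1)] / [−(K₁−1)(K₂−1)] = 0.0592/0.1660 = 0.357
  n-hexane: x = 0.806, y = 0.967
  o-xylene: x = 0.194, y = 0.033

x_o-xylene (drum 2) = 0.194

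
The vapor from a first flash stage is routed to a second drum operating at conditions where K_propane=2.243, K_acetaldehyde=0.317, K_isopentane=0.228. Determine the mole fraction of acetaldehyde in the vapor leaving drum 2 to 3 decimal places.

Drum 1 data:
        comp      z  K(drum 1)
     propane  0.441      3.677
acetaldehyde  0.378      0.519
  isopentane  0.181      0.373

y_acetaldehyde (drum 2) = 0.141

Drum 1:
Let ψ₁ = V/F and solve Σ zᵢ(Kᵢ−1)/(1+ψ₁(Kᵢ−1)) = 0.
Feasibility: ΣzᵢKᵢ = 1.885, Σzᵢ/Kᵢ = 1.334 — both > 1, two phases present.
Newton iteration, ψ₁⁰ = 0.5:
  ψ₁ = 0.500: g = 0.1001, g' = -0.881 → ψ₁ = 0.614
  ψ₁ = 0.614: g = 0.0042, g' = -0.817 → ψ₁ = 0.619
Converged at ψ₁ = 0.619.
Drum-1 compositions:
  propane: x = 0.166, y = 0.610
  acetaldehyde: x = 0.538, y = 0.279
  isopentane: x = 0.296, y = 0.110
Drum-2 feed = drum-1 vapor: z₂ = (0.6103, 0.2793, 0.1103).
Drum 2:
Rachford–Rice: g(ψ₂) = Σ zᵢ(Kᵢ−1)/(1+ψ₂(Kᵢ−1)) = 0.
Check two-phase: ΣzᵢKᵢ = 1.483 > 1 and Σzᵢ/Kᵢ = 1.637 > 1, so g(0) = 0.483 > 0 and g(1) = -0.637 < 0.
Newton–Raphson from ψ₂ = 0.3:
  ψ₂ = 0.300: g = 0.2018, g' = -0.818 → ψ₂ = 0.547
Converged at ψ₂ = 0.547.
  propane: x = 0.363, y = 0.815
  acetaldehyde: x = 0.446, y = 0.141
  isopentane: x = 0.191, y = 0.044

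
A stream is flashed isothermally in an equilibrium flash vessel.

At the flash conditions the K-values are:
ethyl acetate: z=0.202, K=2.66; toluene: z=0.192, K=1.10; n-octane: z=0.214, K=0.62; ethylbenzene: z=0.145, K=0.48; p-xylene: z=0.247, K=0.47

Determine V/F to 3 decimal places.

V/F = 0.108

Newton iteration, V/F⁰ = 0.5:
  V/F = 0.500: g = -0.1789, g' = -0.415 → V/F = 0.069
  V/F = 0.069: g = 0.0223, g' = -0.599 → V/F = 0.106
  V/F = 0.106: g = 0.0008, g' = -0.559 → V/F = 0.108
Converged at V/F = 0.108.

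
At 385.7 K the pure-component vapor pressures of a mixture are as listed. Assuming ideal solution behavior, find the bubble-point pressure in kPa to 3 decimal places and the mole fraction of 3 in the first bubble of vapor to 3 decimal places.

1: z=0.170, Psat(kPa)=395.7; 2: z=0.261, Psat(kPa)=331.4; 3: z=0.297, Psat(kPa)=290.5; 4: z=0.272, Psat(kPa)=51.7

At the bubble point ψ → 0, so ΣzᵢKᵢ = 1 with Kᵢ = Pᵢˢᵃᵗ/P ⇒ P = ΣzᵢPᵢˢᵃᵗ.
P = 0.170·395.7 + 0.261·331.4 + 0.297·290.5 + 0.272·51.7 = 254.105 kPa
yᵢ = zᵢPᵢˢᵃᵗ/P ⇒ y_3 = 0.297·290.5/254.105 = 0.340

Pbub = 254.105 kPa, y_3 = 0.340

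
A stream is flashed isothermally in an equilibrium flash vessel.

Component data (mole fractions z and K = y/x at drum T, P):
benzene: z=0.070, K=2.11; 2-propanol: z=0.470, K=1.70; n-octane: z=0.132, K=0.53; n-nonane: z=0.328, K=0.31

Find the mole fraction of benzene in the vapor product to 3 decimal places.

y_benzene = 0.116

Newton–Raphson from ψ = 0.66:
  ψ = 0.660: g = -0.2356, g' = -0.724 → ψ = 0.335
  ψ = 0.335: g = -0.0447, g' = -0.502 → ψ = 0.246
  ψ = 0.246: g = -0.0009, g' = -0.485 → ψ = 0.244
Converged at ψ = 0.244.
Compositions from xᵢ = zᵢ/(1+ψ(Kᵢ−1)), yᵢ = Kᵢxᵢ:
  benzene: x = 0.055, y = 0.116
  2-propanol: x = 0.401, y = 0.682
  n-octane: x = 0.149, y = 0.079
  n-nonane: x = 0.394, y = 0.122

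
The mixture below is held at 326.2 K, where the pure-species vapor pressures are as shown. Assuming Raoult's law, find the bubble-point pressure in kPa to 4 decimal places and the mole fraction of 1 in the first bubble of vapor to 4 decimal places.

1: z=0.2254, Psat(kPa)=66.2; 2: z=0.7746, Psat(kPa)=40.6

At the bubble point ψ → 0, so ΣzᵢKᵢ = 1 with Kᵢ = Pᵢˢᵃᵗ/P ⇒ P = ΣzᵢPᵢˢᵃᵗ.
P = 0.2254·66.2 + 0.7746·40.6 = 46.3702 kPa
yᵢ = zᵢPᵢˢᵃᵗ/P ⇒ y_1 = 0.2254·66.2/46.3702 = 0.3218

Pbub = 46.3702 kPa, y_1 = 0.3218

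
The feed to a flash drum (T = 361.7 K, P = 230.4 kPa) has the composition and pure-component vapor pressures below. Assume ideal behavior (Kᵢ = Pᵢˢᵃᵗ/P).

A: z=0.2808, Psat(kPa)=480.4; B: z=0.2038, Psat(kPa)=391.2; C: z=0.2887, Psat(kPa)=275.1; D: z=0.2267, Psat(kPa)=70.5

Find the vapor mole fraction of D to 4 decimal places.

y_D = 0.1388

Raoult's law: Kᵢ = Pᵢˢᵃᵗ/P = Pᵢˢᵃᵗ/230.4.
  K_A = 480.4/230.4 = 2.085069, K_B = 391.2/230.4 = 1.697917, K_C = 275.1/230.4 = 1.194010, K_D = 70.5/230.4 = 0.305990
Rachford–Rice: g(V/F) = Σ zᵢ(Kᵢ−1)/(1+V/F(Kᵢ−1)) = 0.
g(0) = ΣzᵢKᵢ − 1 = 0.3456 and g(1) = 1 − Σzᵢ/Kᵢ = -0.2374, so a root lies in (0, 1).
Iterate (Newton) starting at V/F = 0.54:
  V/F = 0.5400: g = 0.09448, g' = -0.4720 → V/F = 0.7402
  V/F = 0.7402: g = -0.01178, g' = -0.6148 → V/F = 0.7210
  V/F = 0.7210: g = -0.00020, g' = -0.5938 → V/F = 0.7207
Converged at V/F = 0.7207.
Compositions from xᵢ = zᵢ/(1+V/F(Kᵢ−1)), yᵢ = Kᵢxᵢ:
  A: x = 0.1576, y = 0.3286
  B: x = 0.1356, y = 0.2302
  C: x = 0.2533, y = 0.3024
  D: x = 0.4535, y = 0.1388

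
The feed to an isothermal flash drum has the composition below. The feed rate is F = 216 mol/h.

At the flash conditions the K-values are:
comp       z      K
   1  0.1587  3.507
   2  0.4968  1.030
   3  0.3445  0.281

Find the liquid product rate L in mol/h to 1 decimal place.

L = 175.8 mol/h

Newton iteration, V/F⁰ = 0.55:
  V/F = 0.5500: g = -0.22781, g' = -0.6640 → V/F = 0.2069
  V/F = 0.2069: g = -0.01420, g' = -0.6787 → V/F = 0.1860
  V/F = 0.1860: g = 0.00023, g' = -0.7017 → V/F = 0.1863
Converged at V/F = 0.1863.
Then V = V/F·F = 0.1863·216 = 40.2 mol/h and L = F − V = 175.8 mol/h.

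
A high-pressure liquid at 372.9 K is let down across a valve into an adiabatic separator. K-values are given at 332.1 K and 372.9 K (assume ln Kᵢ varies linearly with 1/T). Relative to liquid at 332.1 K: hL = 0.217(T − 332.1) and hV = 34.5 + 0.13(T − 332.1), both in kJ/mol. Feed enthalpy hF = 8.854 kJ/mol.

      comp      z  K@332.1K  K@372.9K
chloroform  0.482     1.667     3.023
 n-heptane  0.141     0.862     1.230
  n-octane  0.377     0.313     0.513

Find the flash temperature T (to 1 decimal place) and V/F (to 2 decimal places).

Adiabatic flash: solve Rachford–Rice at each trial T, then check hF = ψ·hV(T) + (1−ψ)·hL(T).
  T = 332.1 K: K = (1.667, 0.862, 0.313), RR gives ψ = 0.109, H_out = 3.759 kJ/mol
  T = 372.9 K: K = (3.023, 1.230, 0.513), RR gives ψ = 0.984, H_out = 39.306 kJ/mol
  T = 352.5 K: K = (2.284, 1.040, 0.406), RR gives ψ = 0.613, H_out = 24.494 kJ/mol
  T = 342.3 K: K = (1.960, 0.950, 0.358), RR gives ψ = 0.403, H_out = 15.761 kJ/mol
  T = 337.2 K: K = (1.810, 0.905, 0.335), RR gives ψ = 0.273, H_out = 10.387 kJ/mol
  T = 334.6 K: K = (1.736, 0.883, 0.324), RR gives ψ = 0.194, H_out = 7.208 kJ/mol
  T = 335.9 K: K = (1.773, 0.894, 0.329), RR gives ψ = 0.235, H_out = 8.843 kJ/mol
Linear interpolation between T = 335.9 (H_out = 8.843) and T = 337.2 (H_out = 10.387) on hF = 8.854 gives T ≈ 335.9 K, at which ψ = 0.23.

T = 335.9 K, V/F = 0.23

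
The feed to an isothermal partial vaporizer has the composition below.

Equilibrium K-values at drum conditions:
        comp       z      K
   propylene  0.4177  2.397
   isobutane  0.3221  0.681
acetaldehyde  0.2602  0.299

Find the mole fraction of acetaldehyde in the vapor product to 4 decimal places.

Newton iteration, ψ⁰ = 0.45:
  ψ = 0.4500: g = -0.02814, g' = -0.6249 → ψ = 0.4050
  ψ = 0.4050: g = -0.00002, g' = -0.6251 → ψ = 0.4049
Converged at ψ = 0.4049.
Compositions from xᵢ = zᵢ/(1+ψ(Kᵢ−1)), yᵢ = Kᵢxᵢ:
  propylene: x = 0.2668, y = 0.6395
  isobutane: x = 0.3699, y = 0.2519
  acetaldehyde: x = 0.3633, y = 0.1086

y_acetaldehyde = 0.1086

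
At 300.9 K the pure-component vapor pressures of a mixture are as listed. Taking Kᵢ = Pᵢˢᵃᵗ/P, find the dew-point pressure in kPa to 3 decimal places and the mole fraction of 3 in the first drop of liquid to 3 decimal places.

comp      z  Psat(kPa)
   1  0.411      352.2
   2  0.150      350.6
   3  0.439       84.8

At the dew point ψ → 1, so Σzᵢ/Kᵢ = 1 with Kᵢ = Pᵢˢᵃᵗ/P ⇒ 1/P = Σzᵢ/Pᵢˢᵃᵗ.
1/P = 0.411/352.2 + 0.150/350.6 + 0.439/84.8 = 0.006772 ⇒ P = 147.674 kPa
xᵢ = zᵢP/Pᵢˢᵃᵗ ⇒ x_3 = 0.439·147.674/84.8 = 0.764

Pdew = 147.674 kPa, x_3 = 0.764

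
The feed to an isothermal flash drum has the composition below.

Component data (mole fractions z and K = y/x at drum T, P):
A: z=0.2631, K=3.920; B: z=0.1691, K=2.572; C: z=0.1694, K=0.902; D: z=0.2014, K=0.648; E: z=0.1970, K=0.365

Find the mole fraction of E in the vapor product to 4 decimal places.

y_E = 0.1398

Let ψ = V/F and solve Σ zᵢ(Kᵢ−1)/(1+ψ(Kᵢ−1)) = 0.
Check two-phase: ΣzᵢKᵢ = 1.8215 > 1 and Σzᵢ/Kᵢ = 1.1712 > 1, so g(0) = 0.8215 > 0 and g(1) = -0.1712 < 0.
Newton iteration, ψ⁰ = 0.6:
  ψ = 0.6000: g = 0.10635, g' = -0.6561 → ψ = 0.7621
  ψ = 0.7621: g = 0.00191, g' = -0.6489 → ψ = 0.7650
Converged at ψ = 0.7650.
Compositions from xᵢ = zᵢ/(1+ψ(Kᵢ−1)), yᵢ = Kᵢxᵢ:
  A: x = 0.0814, y = 0.3189
  B: x = 0.0768, y = 0.1975
  C: x = 0.1831, y = 0.1652
  D: x = 0.2756, y = 0.1786
  E: x = 0.3831, y = 0.1398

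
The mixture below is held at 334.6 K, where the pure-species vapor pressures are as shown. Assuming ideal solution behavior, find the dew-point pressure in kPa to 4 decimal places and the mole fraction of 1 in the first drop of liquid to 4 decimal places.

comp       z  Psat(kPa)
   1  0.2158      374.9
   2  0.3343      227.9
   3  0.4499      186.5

At the dew point ψ → 1, so Σzᵢ/Kᵢ = 1 with Kᵢ = Pᵢˢᵃᵗ/P ⇒ 1/P = Σzᵢ/Pᵢˢᵃᵗ.
1/P = 0.2158/374.9 + 0.3343/227.9 + 0.4499/186.5 = 0.0044548 ⇒ P = 224.4758 kPa
xᵢ = zᵢP/Pᵢˢᵃᵗ ⇒ x_1 = 0.2158·224.4758/374.9 = 0.1292

Pdew = 224.4758 kPa, x_1 = 0.1292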